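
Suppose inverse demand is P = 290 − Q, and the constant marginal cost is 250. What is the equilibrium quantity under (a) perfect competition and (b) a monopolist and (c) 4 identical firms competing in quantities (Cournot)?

Competitive firms price at marginal cost: P = 250, giving Q = 40.
A monopolist chooses Q where MR = MC. MR = 290 − 2Q; setting this equal to 250 gives Q = 20 and P = 270.
With 4 symmetric Cournot firms, each firm's FOC gives 290 − 5q = 250, so q = 8, Q = 4·8 = 32, and P = 258.

Competition: Q = 40; Monopoly: Q = 20; Cournot: Q = 32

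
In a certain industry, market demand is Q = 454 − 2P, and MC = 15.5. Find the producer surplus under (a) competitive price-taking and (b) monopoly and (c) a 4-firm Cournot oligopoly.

Inverting demand: P = 227 − 0.5Q.
Perfect competition: P = MC = 15.5, so 227 − 0.5Q = 15.5 and Q = 423.
PS = (15.5 − 15.5)·423 = 0.
Monopoly sets MR = MC: 227 − Q = 15.5 ⇒ Q = 211.5, P = 227 − 0.5·211.5 = 121.25.
PS = (121.25 − 15.5)·211.5 = 22366.125.
With 4 symmetric Cournot firms, each firm's FOC gives 227 − 2.5q = 15.5, so q = 84.6, Q = 4·84.6 = 338.4, and P = 57.8.
PS = (57.8 − 15.5)·338.4 = 14314.32.

Competition: PS = 0; Monopoly: PS = 22366.125; Cournot: PS = 14314.32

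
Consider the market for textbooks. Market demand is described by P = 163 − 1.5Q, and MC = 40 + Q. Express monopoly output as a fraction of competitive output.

Q_m/Q_c = 0.625

Monopoly sets MR = MC: 163 − 3Q = 40 + Q ⇒ Q = 30.75, P = 163 − 1.5·30.75 = 116.875.
Under competition P = MC: 163 − 1.5Q = 40 + Q ⇒ Q = 49.2, P = 89.2.
Ratio Q_m/Q_c = 30.75/49.2 = 0.625.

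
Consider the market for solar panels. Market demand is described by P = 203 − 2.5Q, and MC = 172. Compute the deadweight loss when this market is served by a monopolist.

Perfect competition: P = MC = 172, so 203 − 2.5Q = 172 and Q = 12.4.
The monopolist equates marginal revenue to marginal cost: 203 − 5Q = 172, so Q = 6.2. From demand, P = 187.5.
DWL is the triangle between Q = 6.2 and Q = 12.4: ½·(12.4 − 6.2)·(187.5 − 172) = 48.05.

DWL = 48.05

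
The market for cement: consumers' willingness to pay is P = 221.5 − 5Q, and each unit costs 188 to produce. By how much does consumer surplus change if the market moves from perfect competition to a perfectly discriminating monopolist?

Under competition P = MC = 188, so Q = (221.5 − 188)/5 = 6.7.
CS = ½·(221.5 − 188)·6.7 = 112.225.
With perfect price discrimination, output is the efficient level Q = 6.7 (where demand meets MC), but every buyer pays their willingness to pay: CS = 0 and PS = total surplus.
CS = 0.
Change in consumer surplus: 0 − 112.225 = −112.225.

Consumer surplus falls by 112.225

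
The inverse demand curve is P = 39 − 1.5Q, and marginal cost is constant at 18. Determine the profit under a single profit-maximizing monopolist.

Monopoly sets MR = MC: 39 − 3Q = 18 ⇒ Q = 7, P = 39 − 1.5·7 = 28.5.
Profit = (28.5 − 18)·7 = 73.5.

Profit = 73.5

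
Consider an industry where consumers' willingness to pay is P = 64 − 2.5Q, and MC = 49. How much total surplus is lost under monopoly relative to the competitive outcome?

DWL = 11.25

Perfect competition: P = MC = 49, so 64 − 2.5Q = 49 and Q = 6.
A monopolist chooses Q where MR = MC. MR = 64 − 5Q; setting this equal to 49 gives Q = 3 and P = 56.5.
DWL is the triangle between Q = 3 and Q = 6: ½·(6 − 3)·(56.5 − 49) = 11.25.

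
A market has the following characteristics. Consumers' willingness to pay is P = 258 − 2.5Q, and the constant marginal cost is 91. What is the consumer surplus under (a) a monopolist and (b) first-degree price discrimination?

A monopolist chooses Q where MR = MC. MR = 258 − 5Q; setting this equal to 91 gives Q = 33.4 and P = 174.5.
CS = ½·(258 − 174.5)·33.4 = 1394.45.
A perfectly discriminating monopolist sells every unit with P(Q) ≥ MC(Q), so output equals the competitive quantity Q = 66.8. Each buyer pays their reservation price, so CS = 0 and the firm captures all surplus.
CS = 0.

Monopoly: CS = 1394.45; Perfect PD: CS = 0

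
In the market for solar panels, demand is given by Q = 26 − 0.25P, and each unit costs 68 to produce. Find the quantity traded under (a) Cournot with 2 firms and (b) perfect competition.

Inverting demand: P = 104 − 4Q.
In a 2-firm Cournot equilibrium, symmetry and the first-order condition give q = (104 − 68)/(12) = 3. So Q = 6 and P = 80.
Under competition P = MC = 68, so Q = (104 − 68)/4 = 9.

Cournot: Q = 6; Competition: Q = 9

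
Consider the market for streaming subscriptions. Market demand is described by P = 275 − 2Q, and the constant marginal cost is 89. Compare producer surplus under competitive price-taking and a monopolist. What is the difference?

Under competition P = MC = 89, so Q = (275 − 89)/2 = 93.
PS = (89 − 89)·93 = 0.
The monopolist equates marginal revenue to marginal cost: 275 − 4Q = 89, so Q = 46.5. From demand, P = 182.
PS = (182 − 89)·46.5 = 4324.5.
Change in producer surplus: 4324.5 − 0 = 4324.5.

PS rises by 4324.5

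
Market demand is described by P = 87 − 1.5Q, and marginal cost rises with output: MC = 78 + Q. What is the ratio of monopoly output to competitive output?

The monopolist equates marginal revenue to marginal cost: 87 − 3Q = 78 + Q, so Q = 2.25. From demand, P = 83.625.
Competitive equilibrium sets price equal to marginal cost: 87 − 1.5Q = 78 + Q, so Q = 3.6 and P = 81.6.
Ratio Q_m/Q_c = 2.25/3.6 = 0.625.

Q_m/Q_c = 0.625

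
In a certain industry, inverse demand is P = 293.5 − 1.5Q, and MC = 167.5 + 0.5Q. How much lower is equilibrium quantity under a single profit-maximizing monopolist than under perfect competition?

Equilibrium quantity falls by 27

Competitive equilibrium sets price equal to marginal cost: 293.5 − 1.5Q = 167.5 + 0.5Q, so Q = 63 and P = 199.
A monopolist chooses Q where MR = MC. MR = 293.5 − 3Q; setting this equal to 167.5 + 0.5Q gives Q = 36 and P = 239.5.
Change in equilibrium quantity: 36 − 63 = −27.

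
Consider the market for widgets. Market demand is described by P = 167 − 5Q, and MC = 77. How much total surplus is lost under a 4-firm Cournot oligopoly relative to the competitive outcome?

DWL = 32.4

Competitive firms price at marginal cost: P = 77, giving Q = 18.
In a 4-firm Cournot equilibrium, symmetry and the first-order condition give q = (167 − 77)/(25) = 3.6. So Q = 14.4 and P = 95.
DWL is the triangle between Q = 14.4 and Q = 18: ½·(18 − 14.4)·(95 − 77) = 32.4.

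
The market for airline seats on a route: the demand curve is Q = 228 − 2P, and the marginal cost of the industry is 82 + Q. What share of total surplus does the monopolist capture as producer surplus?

PS/TS = 0.8

Inverting demand: P = 114 − 0.5Q.
Monopoly sets MR = MC: 114 − Q = 82 + Q ⇒ Q = 16, P = 114 − 0.5·16 = 106.
CS = ½·(114 − 106)·16 = 64.
PS = P·Q − VC(Q) = 106·16 − (82·16 + ½·1·16²) = 256.
Share captured = PS/TS = 256/320 = 0.8.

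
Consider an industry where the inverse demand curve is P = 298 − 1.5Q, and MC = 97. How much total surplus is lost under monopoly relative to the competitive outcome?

Under competition P = MC = 97, so Q = (298 − 97)/1.5 = 134.
A monopolist chooses Q where MR = MC. MR = 298 − 3Q; setting this equal to 97 gives Q = 67 and P = 197.5.
DWL is the triangle between Q = 67 and Q = 134: ½·(134 − 67)·(197.5 − 97) = 3366.75.

DWL = 3366.75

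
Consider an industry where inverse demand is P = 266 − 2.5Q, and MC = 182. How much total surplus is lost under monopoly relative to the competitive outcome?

Under competition P = MC = 182, so Q = (266 − 182)/2.5 = 33.6.
The monopolist equates marginal revenue to marginal cost: 266 − 5Q = 182, so Q = 16.8. From demand, P = 224.
DWL is the triangle between Q = 16.8 and Q = 33.6: ½·(33.6 − 16.8)·(224 − 182) = 352.8.

DWL = 352.8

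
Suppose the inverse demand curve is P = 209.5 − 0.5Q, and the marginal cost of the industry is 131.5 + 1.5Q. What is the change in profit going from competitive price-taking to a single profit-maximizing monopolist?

Under competition P = MC: 209.5 − 0.5Q = 131.5 + 1.5Q ⇒ Q = 39, P = 190.
Profit = 190·39 − (131.5·39 + ½·1.5·39²) = 1140.75.
The monopolist equates marginal revenue to marginal cost: 209.5 − Q = 131.5 + 1.5Q, so Q = 31.2. From demand, P = 193.9.
Profit = 193.9·31.2 − (131.5·31.2 + ½·1.5·31.2²) = 1216.8.
Change in profit: 1216.8 − 1140.75 = 76.05.

π rises by 76.05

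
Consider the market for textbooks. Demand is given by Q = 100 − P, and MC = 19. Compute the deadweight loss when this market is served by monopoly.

Inverting demand: P = 100 − Q.
Competitive firms price at marginal cost: P = 19, giving Q = 81.
A monopolist chooses Q where MR = MC. MR = 100 − 2Q; setting this equal to 19 gives Q = 40.5 and P = 59.5.
DWL is the triangle between Q = 40.5 and Q = 81: ½·(81 − 40.5)·(59.5 − 19) = 820.125.

DWL = 820.125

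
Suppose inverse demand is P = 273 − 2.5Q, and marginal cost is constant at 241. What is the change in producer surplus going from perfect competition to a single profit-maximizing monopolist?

Producer surplus rises by 102.4

Under competition P = MC = 241, so Q = (273 − 241)/2.5 = 12.8.
PS = (241 − 241)·12.8 = 0.
A monopolist chooses Q where MR = MC. MR = 273 − 5Q; setting this equal to 241 gives Q = 6.4 and P = 257.
PS = (257 − 241)·6.4 = 102.4.
Change in producer surplus: 102.4 − 0 = 102.4.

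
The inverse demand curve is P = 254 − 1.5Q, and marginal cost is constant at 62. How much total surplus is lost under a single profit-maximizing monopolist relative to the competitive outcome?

DWL = 3072

Competitive firms price at marginal cost: P = 62, giving Q = 128.
A monopolist chooses Q where MR = MC. MR = 254 − 3Q; setting this equal to 62 gives Q = 64 and P = 158.
DWL is the triangle between Q = 64 and Q = 128: ½·(128 − 64)·(158 − 62) = 3072.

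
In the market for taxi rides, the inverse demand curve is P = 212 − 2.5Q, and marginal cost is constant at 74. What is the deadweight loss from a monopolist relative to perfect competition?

DWL = 952.2

Under competition P = MC = 74, so Q = (212 − 74)/2.5 = 55.2.
Monopoly sets MR = MC: 212 − 5Q = 74 ⇒ Q = 27.6, P = 212 − 2.5·27.6 = 143.
DWL is the triangle between Q = 27.6 and Q = 55.2: ½·(55.2 − 27.6)·(143 − 74) = 952.2.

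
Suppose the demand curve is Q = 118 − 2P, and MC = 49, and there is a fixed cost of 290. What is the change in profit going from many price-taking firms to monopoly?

Inverting demand: P = 59 − 0.5Q.
Perfect competition: P = MC = 49, so 59 − 0.5Q = 49 and Q = 20.
Profit = (49 − 49)·20 − 290 = −290.
The monopolist equates marginal revenue to marginal cost: 59 − Q = 49, so Q = 10. From demand, P = 54.
Profit = (54 − 49)·10 − 290 = −240.
Change in profit: −240 − −290 = 50.

Profit rises by 50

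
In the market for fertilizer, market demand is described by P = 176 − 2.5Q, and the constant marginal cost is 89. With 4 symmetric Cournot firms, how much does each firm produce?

Cournot with 4 identical firms: the symmetric best-response condition is 176 − 12.5q = 89. Each firm produces q = 6.96, total output Q = 27.84, price P = 106.4.

q_i = 6.96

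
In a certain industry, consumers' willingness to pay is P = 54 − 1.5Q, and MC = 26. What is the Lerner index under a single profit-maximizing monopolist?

Lerner index = 0.35

A monopolist chooses Q where MR = MC. MR = 54 − 3Q; setting this equal to 26 gives Q = 28/3 and P = 40.
Lerner index = (P − MC)/P = (40 − 26)/40 = 0.35.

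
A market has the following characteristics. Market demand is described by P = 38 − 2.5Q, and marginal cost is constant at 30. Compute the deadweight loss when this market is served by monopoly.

Competitive firms price at marginal cost: P = 30, giving Q = 3.2.
Monopoly sets MR = MC: 38 − 5Q = 30 ⇒ Q = 1.6, P = 38 − 2.5·1.6 = 34.
DWL is the triangle between Q = 1.6 and Q = 3.2: ½·(3.2 − 1.6)·(34 − 30) = 3.2.

DWL = 3.2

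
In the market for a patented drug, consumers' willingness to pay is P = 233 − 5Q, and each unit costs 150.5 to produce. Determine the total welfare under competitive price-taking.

TS = 680.625

Perfect competition: P = MC = 150.5, so 233 − 5Q = 150.5 and Q = 16.5.
CS = ½·(233 − 150.5)·16.5 = 680.625; PS = (150.5 − 150.5)·16.5 = 0; TS = 680.625.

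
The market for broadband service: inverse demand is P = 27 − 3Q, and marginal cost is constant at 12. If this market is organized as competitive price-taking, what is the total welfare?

TS = 37.5

Under competition P = MC = 12, so Q = (27 − 12)/3 = 5.
CS = ½·(27 − 12)·5 = 37.5; PS = (12 − 12)·5 = 0; TS = 37.5.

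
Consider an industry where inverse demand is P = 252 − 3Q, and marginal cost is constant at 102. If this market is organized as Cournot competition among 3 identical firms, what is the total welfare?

In a 3-firm Cournot equilibrium, symmetry and the first-order condition give q = (252 − 102)/(12) = 12.5. So Q = 37.5 and P = 139.5.
CS = ½·(252 − 139.5)·37.5 = 2109.375; PS = (139.5 − 102)·37.5 = 1406.25; TS = 3515.625.

TS = 3515.625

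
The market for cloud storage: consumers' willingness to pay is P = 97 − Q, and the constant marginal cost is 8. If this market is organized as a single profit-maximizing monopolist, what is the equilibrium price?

P = 52.5

The monopolist equates marginal revenue to marginal cost: 97 − 2Q = 8, so Q = 44.5. From demand, P = 52.5.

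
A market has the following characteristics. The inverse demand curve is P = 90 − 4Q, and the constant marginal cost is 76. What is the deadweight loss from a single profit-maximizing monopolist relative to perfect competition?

DWL = 6.125

Perfect competition: P = MC = 76, so 90 − 4Q = 76 and Q = 3.5.
A monopolist chooses Q where MR = MC. MR = 90 − 8Q; setting this equal to 76 gives Q = 1.75 and P = 83.
DWL is the triangle between Q = 1.75 and Q = 3.5: ½·(3.5 − 1.75)·(83 − 76) = 6.125.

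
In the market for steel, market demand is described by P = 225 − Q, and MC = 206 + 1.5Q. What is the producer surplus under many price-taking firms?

PS = 43.32

Under competition P = MC: 225 − Q = 206 + 1.5Q ⇒ Q = 7.6, P = 217.4.
PS = P·Q − VC(Q) = 217.4·7.6 − (206·7.6 + ½·1.5·7.6²) = 43.32.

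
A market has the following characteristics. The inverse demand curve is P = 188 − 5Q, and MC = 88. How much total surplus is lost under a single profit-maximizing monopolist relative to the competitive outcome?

Perfect competition: P = MC = 88, so 188 − 5Q = 88 and Q = 20.
Monopoly sets MR = MC: 188 − 10Q = 88 ⇒ Q = 10, P = 188 − 5·10 = 138.
DWL is the triangle between Q = 10 and Q = 20: ½·(20 − 10)·(138 − 88) = 250.

DWL = 250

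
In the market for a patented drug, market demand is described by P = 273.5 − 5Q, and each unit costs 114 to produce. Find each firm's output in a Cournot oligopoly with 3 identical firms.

Cournot with 3 identical firms: the symmetric best-response condition is 273.5 − 20q = 114. Each firm produces q = 7.975, total output Q = 23.925, price P = 153.875.

q_i = 7.975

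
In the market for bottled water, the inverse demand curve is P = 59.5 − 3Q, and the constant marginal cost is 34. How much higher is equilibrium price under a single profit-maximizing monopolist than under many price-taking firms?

Competitive firms price at marginal cost: P = 34, giving Q = 8.5.
The monopolist equates marginal revenue to marginal cost: 59.5 − 6Q = 34, so Q = 4.25. From demand, P = 46.75.
Change in equilibrium price: 46.75 − 34 = 12.75.

P rises by 12.75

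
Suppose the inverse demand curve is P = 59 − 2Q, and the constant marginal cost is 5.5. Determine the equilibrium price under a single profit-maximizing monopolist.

P = 32.25

A monopolist chooses Q where MR = MC. MR = 59 − 4Q; setting this equal to 5.5 gives Q = 13.375 and P = 32.25.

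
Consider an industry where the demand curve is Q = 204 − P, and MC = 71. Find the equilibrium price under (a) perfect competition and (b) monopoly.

Competition: P = 71; Monopoly: P = 137.5

Inverting demand: P = 204 − Q.
Perfect competition: P = MC = 71, so 204 − Q = 71 and Q = 133.
The monopolist equates marginal revenue to marginal cost: 204 − 2Q = 71, so Q = 66.5. From demand, P = 137.5.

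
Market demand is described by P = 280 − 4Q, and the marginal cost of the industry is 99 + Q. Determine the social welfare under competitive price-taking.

TS = 3276.1

Competitive equilibrium sets price equal to marginal cost: 280 − 4Q = 99 + Q, so Q = 36.2 and P = 135.2.
CS = ½·(280 − 135.2)·36.2 = 2620.88; PS = (135.2·36.2 − 99·36.2 − ½·1·36.2²) = 655.22; TS = 3276.1.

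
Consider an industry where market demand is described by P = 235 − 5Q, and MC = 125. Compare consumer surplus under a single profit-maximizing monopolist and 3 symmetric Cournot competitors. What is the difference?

A monopolist chooses Q where MR = MC. MR = 235 − 10Q; setting this equal to 125 gives Q = 11 and P = 180.
CS = ½·(235 − 180)·11 = 302.5.
Cournot with 3 identical firms: the symmetric best-response condition is 235 − 20q = 125. Each firm produces q = 5.5, total output Q = 16.5, price P = 152.5.
CS = ½·(235 − 152.5)·16.5 = 680.625.
Change in consumer surplus: 680.625 − 302.5 = 378.125.

CS rises by 378.125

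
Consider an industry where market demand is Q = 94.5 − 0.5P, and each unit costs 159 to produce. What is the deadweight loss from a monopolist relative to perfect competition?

Inverting demand: P = 189 − 2Q.
Perfect competition: P = MC = 159, so 189 − 2Q = 159 and Q = 15.
Monopoly sets MR = MC: 189 − 4Q = 159 ⇒ Q = 7.5, P = 189 − 2·7.5 = 174.
DWL is the triangle between Q = 7.5 and Q = 15: ½·(15 − 7.5)·(174 − 159) = 56.25.

DWL = 56.25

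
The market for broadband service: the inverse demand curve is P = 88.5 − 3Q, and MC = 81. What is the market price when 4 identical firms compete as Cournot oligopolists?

In a 4-firm Cournot equilibrium, symmetry and the first-order condition give q = (88.5 − 81)/(15) = 0.5. So Q = 2 and P = 82.5.

P = 82.5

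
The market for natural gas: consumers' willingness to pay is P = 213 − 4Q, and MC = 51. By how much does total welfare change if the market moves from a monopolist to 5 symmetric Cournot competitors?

A monopolist chooses Q where MR = MC. MR = 213 − 8Q; setting this equal to 51 gives Q = 20.25 and P = 132.
CS = ½·(213 − 132)·20.25 = 820.125; PS = (132 − 51)·20.25 = 1640.25; TS = 2460.375.
In a 5-firm Cournot equilibrium, symmetry and the first-order condition give q = (213 − 51)/(24) = 6.75. So Q = 33.75 and P = 78.
CS = ½·(213 − 78)·33.75 = 2278.125; PS = (78 − 51)·33.75 = 911.25; TS = 3189.375.
Change in total welfare: 3189.375 − 2460.375 = 729.

Total welfare rises by 729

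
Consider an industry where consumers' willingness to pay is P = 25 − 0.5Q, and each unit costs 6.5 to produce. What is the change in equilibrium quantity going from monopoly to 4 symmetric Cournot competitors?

Q rises by 11.1

The monopolist equates marginal revenue to marginal cost: 25 − Q = 6.5, so Q = 18.5. From demand, P = 15.75.
In a 4-firm Cournot equilibrium, symmetry and the first-order condition give q = (25 − 6.5)/(2.5) = 7.4. So Q = 29.6 and P = 10.2.
Change in equilibrium quantity: 29.6 − 18.5 = 11.1.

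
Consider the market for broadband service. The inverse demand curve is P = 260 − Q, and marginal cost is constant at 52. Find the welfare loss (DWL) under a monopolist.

Perfect competition: P = MC = 52, so 260 − Q = 52 and Q = 208.
A monopolist chooses Q where MR = MC. MR = 260 − 2Q; setting this equal to 52 gives Q = 104 and P = 156.
DWL is the triangle between Q = 104 and Q = 208: ½·(208 − 104)·(156 − 52) = 5408.

DWL = 5408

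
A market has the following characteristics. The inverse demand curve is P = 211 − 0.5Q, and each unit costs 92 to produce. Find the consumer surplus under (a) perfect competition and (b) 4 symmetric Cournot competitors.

Competitive firms price at marginal cost: P = 92, giving Q = 238.
CS = ½·(211 − 92)·238 = 14161.
Cournot with 4 identical firms: the symmetric best-response condition is 211 − 2.5q = 92. Each firm produces q = 47.6, total output Q = 190.4, price P = 115.8.
CS = ½·(211 − 115.8)·190.4 = 9063.04.

Competition: CS = 14161; Cournot: CS = 9063.04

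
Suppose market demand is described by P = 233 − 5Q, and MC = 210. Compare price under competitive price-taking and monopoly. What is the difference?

Price rises by 11.5

Competitive firms price at marginal cost: P = 210, giving Q = 4.6.
A monopolist chooses Q where MR = MC. MR = 233 − 10Q; setting this equal to 210 gives Q = 2.3 and P = 221.5.
Change in price: 221.5 − 210 = 11.5.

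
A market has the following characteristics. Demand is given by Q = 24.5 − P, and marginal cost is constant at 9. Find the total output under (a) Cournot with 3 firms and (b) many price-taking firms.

Inverting demand: P = 24.5 − Q.
Cournot with 3 identical firms: the symmetric best-response condition is 24.5 − 4q = 9. Each firm produces q = 3.875, total output Q = 11.625, price P = 12.875.
Competitive firms price at marginal cost: P = 9, giving Q = 15.5.

Cournot: Q = 11.625; Competition: Q = 15.5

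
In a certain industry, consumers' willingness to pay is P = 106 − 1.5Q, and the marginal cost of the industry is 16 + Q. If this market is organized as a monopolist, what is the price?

A monopolist chooses Q where MR = MC. MR = 106 − 3Q; setting this equal to 16 + Q gives Q = 22.5 and P = 72.25.

P = 72.25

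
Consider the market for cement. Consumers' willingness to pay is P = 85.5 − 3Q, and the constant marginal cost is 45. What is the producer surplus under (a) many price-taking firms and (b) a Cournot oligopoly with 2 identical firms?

Competition: PS = 0; Cournot: PS = 121.5

Perfect competition: P = MC = 45, so 85.5 − 3Q = 45 and Q = 13.5.
PS = (45 − 45)·13.5 = 0.
With 2 symmetric Cournot firms, each firm's FOC gives 85.5 − 9q = 45, so q = 4.5, Q = 2·4.5 = 9, and P = 58.5.
PS = (58.5 − 45)·9 = 121.5.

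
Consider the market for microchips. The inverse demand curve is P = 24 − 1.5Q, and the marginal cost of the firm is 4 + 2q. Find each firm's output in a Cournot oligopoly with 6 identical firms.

Cournot with 6 identical firms: the symmetric best-response condition is 24 − 10.5q = 4 + 2q. Each firm produces q = 1.6, total output Q = 9.6, price P = 9.6.

q_i = 1.6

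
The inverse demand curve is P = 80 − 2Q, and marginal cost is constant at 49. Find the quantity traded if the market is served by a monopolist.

Monopoly sets MR = MC: 80 − 4Q = 49 ⇒ Q = 7.75, P = 80 − 2·7.75 = 64.5.

Q = 7.75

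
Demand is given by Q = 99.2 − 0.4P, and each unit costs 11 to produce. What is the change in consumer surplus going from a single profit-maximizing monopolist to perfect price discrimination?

Consumer surplus falls by 2808.45

Inverting demand: P = 248 − 2.5Q.
A monopolist chooses Q where MR = MC. MR = 248 − 5Q; setting this equal to 11 gives Q = 47.4 and P = 129.5.
CS = ½·(248 − 129.5)·47.4 = 2808.45.
Under first-degree price discrimination the firm charges each unit its demand price and produces up to where P = MC, i.e. Q = 94.8. Consumer surplus is zero; producer surplus equals total surplus.
CS = 0.
Change in consumer surplus: 0 − 2808.45 = −2808.45.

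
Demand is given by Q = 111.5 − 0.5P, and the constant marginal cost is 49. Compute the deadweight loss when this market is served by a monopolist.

DWL = 1892.25

Inverting demand: P = 223 − 2Q.
Competitive firms price at marginal cost: P = 49, giving Q = 87.
The monopolist equates marginal revenue to marginal cost: 223 − 4Q = 49, so Q = 43.5. From demand, P = 136.
DWL is the triangle between Q = 43.5 and Q = 87: ½·(87 − 43.5)·(136 − 49) = 1892.25.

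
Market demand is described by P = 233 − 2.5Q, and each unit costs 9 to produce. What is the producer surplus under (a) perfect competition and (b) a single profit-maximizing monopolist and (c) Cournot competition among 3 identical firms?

Under competition P = MC = 9, so Q = (233 − 9)/2.5 = 89.6.
PS = (9 − 9)·89.6 = 0.
The monopolist equates marginal revenue to marginal cost: 233 − 5Q = 9, so Q = 44.8. From demand, P = 121.
PS = (121 − 9)·44.8 = 5017.6.
With 3 symmetric Cournot firms, each firm's FOC gives 233 − 10q = 9, so q = 22.4, Q = 3·22.4 = 67.2, and P = 65.
PS = (65 − 9)·67.2 = 3763.2.

Competition: PS = 0; Monopoly: PS = 5017.6; Cournot: PS = 3763.2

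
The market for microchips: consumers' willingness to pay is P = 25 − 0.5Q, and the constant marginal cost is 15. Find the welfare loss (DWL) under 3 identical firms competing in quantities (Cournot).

Under competition P = MC = 15, so Q = (25 − 15)/0.5 = 20.
With 3 symmetric Cournot firms, each firm's FOC gives 25 − 2q = 15, so q = 5, Q = 3·5 = 15, and P = 17.5.
DWL is the triangle between Q = 15 and Q = 20: ½·(20 − 15)·(17.5 − 15) = 6.25.

DWL = 6.25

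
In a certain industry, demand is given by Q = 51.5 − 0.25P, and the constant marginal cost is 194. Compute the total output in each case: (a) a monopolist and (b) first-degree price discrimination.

Inverting demand: P = 206 − 4Q.
A monopolist chooses Q where MR = MC. MR = 206 − 8Q; setting this equal to 194 gives Q = 1.5 and P = 200.
A perfectly discriminating monopolist sells every unit with P(Q) ≥ MC(Q), so output equals the competitive quantity Q = 3. Each buyer pays their reservation price, so CS = 0 and the firm captures all surplus.

Monopoly: Q = 1.5; Perfect PD: Q = 3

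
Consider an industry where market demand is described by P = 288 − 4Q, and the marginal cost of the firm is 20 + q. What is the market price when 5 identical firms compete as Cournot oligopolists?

P = 73.6

In a 5-firm Cournot equilibrium, symmetry and the first-order condition give q = (288 − 20)/(25) = 10.72. So Q = 53.6 and P = 73.6.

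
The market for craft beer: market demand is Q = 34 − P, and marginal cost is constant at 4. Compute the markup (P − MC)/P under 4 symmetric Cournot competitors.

Lerner index = 0.6

Inverting demand: P = 34 − Q.
Cournot with 4 identical firms: the symmetric best-response condition is 34 − 5q = 4. Each firm produces q = 6, total output Q = 24, price P = 10.
Lerner index = (P − MC)/P = (10 − 4)/10 = 0.6.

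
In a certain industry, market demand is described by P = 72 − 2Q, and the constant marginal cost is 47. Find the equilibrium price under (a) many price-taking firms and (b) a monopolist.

Competition: P = 47; Monopoly: P = 59.5

Competitive firms price at marginal cost: P = 47, giving Q = 12.5.
A monopolist chooses Q where MR = MC. MR = 72 − 4Q; setting this equal to 47 gives Q = 6.25 and P = 59.5.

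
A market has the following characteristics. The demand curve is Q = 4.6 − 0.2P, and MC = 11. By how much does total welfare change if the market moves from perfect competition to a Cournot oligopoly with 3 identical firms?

Total welfare falls by 0.9

Inverting demand: P = 23 − 5Q.
Under competition P = MC = 11, so Q = (23 − 11)/5 = 2.4.
CS = ½·(23 − 11)·2.4 = 14.4; PS = (11 − 11)·2.4 = 0; TS = 14.4.
With 3 symmetric Cournot firms, each firm's FOC gives 23 − 20q = 11, so q = 0.6, Q = 3·0.6 = 1.8, and P = 14.
CS = ½·(23 − 14)·1.8 = 8.1; PS = (14 − 11)·1.8 = 5.4; TS = 13.5.
Change in total welfare: 13.5 − 14.4 = −0.9.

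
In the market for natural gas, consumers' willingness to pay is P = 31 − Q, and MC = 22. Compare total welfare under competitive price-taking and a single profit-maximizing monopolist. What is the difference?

Competitive firms price at marginal cost: P = 22, giving Q = 9.
CS = ½·(31 − 22)·9 = 40.5; PS = (22 − 22)·9 = 0; TS = 40.5.
Monopoly sets MR = MC: 31 − 2Q = 22 ⇒ Q = 4.5, P = 31 − 4.5 = 26.5.
CS = ½·(31 − 26.5)·4.5 = 10.125; PS = (26.5 − 22)·4.5 = 20.25; TS = 30.375.
Change in total welfare: 30.375 − 40.5 = −10.125.

TS falls by 10.125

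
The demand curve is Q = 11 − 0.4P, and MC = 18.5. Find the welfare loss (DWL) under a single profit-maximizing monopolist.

DWL = 4.05

Inverting demand: P = 27.5 − 2.5Q.
Competitive firms price at marginal cost: P = 18.5, giving Q = 3.6.
Monopoly sets MR = MC: 27.5 − 5Q = 18.5 ⇒ Q = 1.8, P = 27.5 − 2.5·1.8 = 23.
DWL is the triangle between Q = 1.8 and Q = 3.6: ½·(3.6 − 1.8)·(23 − 18.5) = 4.05.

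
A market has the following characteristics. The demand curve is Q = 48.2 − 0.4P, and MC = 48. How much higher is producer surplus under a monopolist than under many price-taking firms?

Inverting demand: P = 120.5 − 2.5Q.
Under competition P = MC = 48, so Q = (120.5 − 48)/2.5 = 29.
PS = (48 − 48)·29 = 0.
A monopolist chooses Q where MR = MC. MR = 120.5 − 5Q; setting this equal to 48 gives Q = 14.5 and P = 84.25.
PS = (84.25 − 48)·14.5 = 525.625.
Change in producer surplus: 525.625 − 0 = 525.625.

PS rises by 525.625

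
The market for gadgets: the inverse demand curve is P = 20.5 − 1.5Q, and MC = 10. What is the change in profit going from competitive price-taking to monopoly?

Profit rises by 18.375

Competitive firms price at marginal cost: P = 10, giving Q = 7.
Profit = (10 − 10)·7 = 0.
Monopoly sets MR = MC: 20.5 − 3Q = 10 ⇒ Q = 3.5, P = 20.5 − 1.5·3.5 = 15.25.
Profit = (15.25 − 10)·3.5 = 18.375.
Change in profit: 18.375 − 0 = 18.375.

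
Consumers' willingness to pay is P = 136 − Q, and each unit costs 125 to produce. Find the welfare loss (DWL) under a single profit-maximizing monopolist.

Under competition P = MC = 125, so Q = (136 − 125)/1 = 11.
The monopolist equates marginal revenue to marginal cost: 136 − 2Q = 125, so Q = 5.5. From demand, P = 130.5.
DWL is the triangle between Q = 5.5 and Q = 11: ½·(11 − 5.5)·(130.5 − 125) = 15.125.

DWL = 15.125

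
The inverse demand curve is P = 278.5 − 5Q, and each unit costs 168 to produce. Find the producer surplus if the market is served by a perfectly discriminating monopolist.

PS = 1221.025

Under first-degree price discrimination the firm charges each unit its demand price and produces up to where P = MC, i.e. Q = 22.1. Consumer surplus is zero; producer surplus equals total surplus.
PS = ½·(278.5 − 168)·22.1 = 1221.025.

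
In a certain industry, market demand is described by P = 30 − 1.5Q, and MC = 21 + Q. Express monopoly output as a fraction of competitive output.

A monopolist chooses Q where MR = MC. MR = 30 − 3Q; setting this equal to 21 + Q gives Q = 2.25 and P = 26.625.
Competitive equilibrium sets price equal to marginal cost: 30 − 1.5Q = 21 + Q, so Q = 3.6 and P = 24.6.
Ratio Q_m/Q_c = 2.25/3.6 = 0.625.

Q_m/Q_c = 0.625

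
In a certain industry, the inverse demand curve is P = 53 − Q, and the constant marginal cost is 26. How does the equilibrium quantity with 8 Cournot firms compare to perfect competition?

Cournot: Q = 24; Competition: Q = 27

With 8 symmetric Cournot firms, each firm's FOC gives 53 − 9q = 26, so q = 3, Q = 8·3 = 24, and P = 29.
Under competition P = MC = 26, so Q = (53 − 26)/1 = 27.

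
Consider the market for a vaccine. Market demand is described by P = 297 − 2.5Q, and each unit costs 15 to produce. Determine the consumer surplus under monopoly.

The monopolist equates marginal revenue to marginal cost: 297 − 5Q = 15, so Q = 56.4. From demand, P = 156.
CS = ½·(297 − 156)·56.4 = 3976.2.

CS = 3976.2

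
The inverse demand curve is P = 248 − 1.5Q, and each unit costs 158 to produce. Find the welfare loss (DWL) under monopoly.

Under competition P = MC = 158, so Q = (248 − 158)/1.5 = 60.
The monopolist equates marginal revenue to marginal cost: 248 − 3Q = 158, so Q = 30. From demand, P = 203.
DWL is the triangle between Q = 30 and Q = 60: ½·(60 − 30)·(203 − 158) = 675.

DWL = 675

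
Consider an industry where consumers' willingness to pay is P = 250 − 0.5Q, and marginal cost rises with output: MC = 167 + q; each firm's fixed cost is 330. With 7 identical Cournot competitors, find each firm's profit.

π_i = −54.44

With 7 symmetric Cournot firms, each firm's FOC gives 250 − 4q = 167 + q, so q = 16.6, Q = 7·16.6 = 116.2, and P = 191.9.
Each firm's profit = 191.9·16.6 − (167·16.6 + ½·1·16.6²) − 330 = −54.44.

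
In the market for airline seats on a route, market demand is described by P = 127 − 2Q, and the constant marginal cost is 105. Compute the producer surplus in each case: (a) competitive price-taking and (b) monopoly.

Perfect competition: P = MC = 105, so 127 − 2Q = 105 and Q = 11.
PS = (105 − 105)·11 = 0.
A monopolist chooses Q where MR = MC. MR = 127 − 4Q; setting this equal to 105 gives Q = 5.5 and P = 116.
PS = (116 − 105)·5.5 = 60.5.

Competition: PS = 0; Monopoly: PS = 60.5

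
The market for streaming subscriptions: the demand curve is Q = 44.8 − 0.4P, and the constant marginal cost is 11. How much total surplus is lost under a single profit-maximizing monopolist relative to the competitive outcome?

DWL = 510.05

Inverting demand: P = 112 − 2.5Q.
Competitive firms price at marginal cost: P = 11, giving Q = 40.4.
The monopolist equates marginal revenue to marginal cost: 112 − 5Q = 11, so Q = 20.2. From demand, P = 61.5.
DWL is the triangle between Q = 20.2 and Q = 40.4: ½·(40.4 − 20.2)·(61.5 − 11) = 510.05.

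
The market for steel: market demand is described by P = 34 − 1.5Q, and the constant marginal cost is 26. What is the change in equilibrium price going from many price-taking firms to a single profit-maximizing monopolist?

Equilibrium price rises by 4

Competitive firms price at marginal cost: P = 26, giving Q = 16/3.
The monopolist equates marginal revenue to marginal cost: 34 − 3Q = 26, so Q = 8/3. From demand, P = 30.
Change in equilibrium price: 30 − 26 = 4.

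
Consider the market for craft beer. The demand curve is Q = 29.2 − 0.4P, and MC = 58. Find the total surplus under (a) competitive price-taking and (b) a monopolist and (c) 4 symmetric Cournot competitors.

Inverting demand: P = 73 − 2.5Q.
Under competition P = MC = 58, so Q = (73 − 58)/2.5 = 6.
CS = ½·(73 − 58)·6 = 45; PS = (58 − 58)·6 = 0; TS = 45.
Monopoly sets MR = MC: 73 − 5Q = 58 ⇒ Q = 3, P = 73 − 2.5·3 = 65.5.
CS = ½·(73 − 65.5)·3 = 11.25; PS = (65.5 − 58)·3 = 22.5; TS = 33.75.
Cournot with 4 identical firms: the symmetric best-response condition is 73 − 12.5q = 58. Each firm produces q = 1.2, total output Q = 4.8, price P = 61.
CS = ½·(73 − 61)·4.8 = 28.8; PS = (61 − 58)·4.8 = 14.4; TS = 43.2.

Competition: TS = 45; Monopoly: TS = 33.75; Cournot: TS = 43.2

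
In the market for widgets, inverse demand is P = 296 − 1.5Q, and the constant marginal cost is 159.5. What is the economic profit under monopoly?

A monopolist chooses Q where MR = MC. MR = 296 − 3Q; setting this equal to 159.5 gives Q = 45.5 and P = 227.75.
Profit = (227.75 − 159.5)·45.5 = 3105.375.

Profit = 3105.375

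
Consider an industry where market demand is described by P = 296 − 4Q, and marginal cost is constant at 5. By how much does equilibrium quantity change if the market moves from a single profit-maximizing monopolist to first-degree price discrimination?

A monopolist chooses Q where MR = MC. MR = 296 − 8Q; setting this equal to 5 gives Q = 36.375 and P = 150.5.
With perfect price discrimination, output is the efficient level Q = 72.75 (where demand meets MC), but every buyer pays their willingness to pay: CS = 0 and PS = total surplus.
Change in equilibrium quantity: 72.75 − 36.375 = 36.375.

Equilibrium quantity rises by 36.375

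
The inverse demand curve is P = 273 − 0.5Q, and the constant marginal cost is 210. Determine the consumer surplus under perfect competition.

Under competition P = MC = 210, so Q = (273 − 210)/0.5 = 126.
CS = ½·(273 − 210)·126 = 3969.

CS = 3969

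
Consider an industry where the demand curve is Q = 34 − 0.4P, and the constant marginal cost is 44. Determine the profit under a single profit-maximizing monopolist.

Inverting demand: P = 85 − 2.5Q.
Monopoly sets MR = MC: 85 − 5Q = 44 ⇒ Q = 8.2, P = 85 − 2.5·8.2 = 64.5.
Profit = (64.5 − 44)·8.2 = 168.1.

Profit = 168.1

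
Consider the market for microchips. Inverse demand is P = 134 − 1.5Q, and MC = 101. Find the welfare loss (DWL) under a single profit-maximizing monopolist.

DWL = 90.75

Perfect competition: P = MC = 101, so 134 − 1.5Q = 101 and Q = 22.
Monopoly sets MR = MC: 134 − 3Q = 101 ⇒ Q = 11, P = 134 − 1.5·11 = 117.5.
DWL is the triangle between Q = 11 and Q = 22: ½·(22 − 11)·(117.5 − 101) = 90.75.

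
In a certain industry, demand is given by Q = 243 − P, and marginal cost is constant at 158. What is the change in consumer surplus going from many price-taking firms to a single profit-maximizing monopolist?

Consumer surplus falls by 2709.375

Inverting demand: P = 243 − Q.
Perfect competition: P = MC = 158, so 243 − Q = 158 and Q = 85.
CS = ½·(243 − 158)·85 = 3612.5.
A monopolist chooses Q where MR = MC. MR = 243 − 2Q; setting this equal to 158 gives Q = 42.5 and P = 200.5.
CS = ½·(243 − 200.5)·42.5 = 903.125.
Change in consumer surplus: 903.125 − 3612.5 = −2709.375.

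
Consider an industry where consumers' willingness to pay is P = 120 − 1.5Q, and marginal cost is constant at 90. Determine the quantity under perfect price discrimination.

Q = 20

A perfectly discriminating monopolist sells every unit with P(Q) ≥ MC(Q), so output equals the competitive quantity Q = 20. Each buyer pays their reservation price, so CS = 0 and the firm captures all surplus.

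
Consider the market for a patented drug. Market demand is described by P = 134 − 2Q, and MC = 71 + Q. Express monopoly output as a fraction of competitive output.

Q_m/Q_c = 0.6

Monopoly sets MR = MC: 134 − 4Q = 71 + Q ⇒ Q = 12.6, P = 134 − 2·12.6 = 108.8.
Under competition P = MC: 134 − 2Q = 71 + Q ⇒ Q = 21, P = 92.
Ratio Q_m/Q_c = 12.6/21 = 0.6.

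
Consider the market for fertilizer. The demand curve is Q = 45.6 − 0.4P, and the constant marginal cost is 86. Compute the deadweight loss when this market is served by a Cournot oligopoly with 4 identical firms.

DWL = 6.272

Inverting demand: P = 114 − 2.5Q.
Under competition P = MC = 86, so Q = (114 − 86)/2.5 = 11.2.
In a 4-firm Cournot equilibrium, symmetry and the first-order condition give q = (114 − 86)/(12.5) = 2.24. So Q = 8.96 and P = 91.6.
DWL is the triangle between Q = 8.96 and Q = 11.2: ½·(11.2 − 8.96)·(91.6 − 86) = 6.272.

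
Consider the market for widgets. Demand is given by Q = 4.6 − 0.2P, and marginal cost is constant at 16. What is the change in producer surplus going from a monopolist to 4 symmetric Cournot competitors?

Producer surplus falls by 0.882

Inverting demand: P = 23 − 5Q.
The monopolist equates marginal revenue to marginal cost: 23 − 10Q = 16, so Q = 0.7. From demand, P = 19.5.
PS = (19.5 − 16)·0.7 = 2.45.
With 4 symmetric Cournot firms, each firm's FOC gives 23 − 25q = 16, so q = 0.28, Q = 4·0.28 = 1.12, and P = 17.4.
PS = (17.4 − 16)·1.12 = 1.568.
Change in producer surplus: 1.568 − 2.45 = −0.882.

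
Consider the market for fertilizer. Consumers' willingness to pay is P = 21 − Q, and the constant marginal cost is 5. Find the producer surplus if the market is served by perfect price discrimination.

Under first-degree price discrimination the firm charges each unit its demand price and produces up to where P = MC, i.e. Q = 16. Consumer surplus is zero; producer surplus equals total surplus.
PS = ½·(21 − 5)·16 = 128.

PS = 128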